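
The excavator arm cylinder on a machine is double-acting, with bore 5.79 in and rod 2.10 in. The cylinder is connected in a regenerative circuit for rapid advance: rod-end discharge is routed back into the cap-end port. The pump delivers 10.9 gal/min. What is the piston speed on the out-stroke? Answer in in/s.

v ≈ 12.1 in/s

In regeneration the rod-end outflow joins the pump flow into the cap end, so the net volume the pump must supply per unit advance equals the rod cross-section area.
Rod cross-section A_rod = π/4 × (2.10 in)² = 3.464 in^2
v = Q_pump / A_rod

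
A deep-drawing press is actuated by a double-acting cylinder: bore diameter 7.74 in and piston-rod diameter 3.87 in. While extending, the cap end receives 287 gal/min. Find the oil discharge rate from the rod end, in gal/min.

Q_out ≈ 215 gal/min

Cap-side area A_cap = π/4 × (7.74 in)² = 47.05 in^2
Rod-side annular area A_ann = π/4 × (7.74² − 3.87²) = 35.29 in^2
Piston speed v = Q_in/A_cap; rod-end outflow Q_out = v × A_ann = Q_in × A_ann/A_cap.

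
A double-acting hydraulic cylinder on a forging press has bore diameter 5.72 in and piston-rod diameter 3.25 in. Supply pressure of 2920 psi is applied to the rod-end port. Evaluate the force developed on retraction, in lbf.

F ≈ 50800 lbf

Rod-side annular area A_ann = π/4 × (5.72² − 3.25²) = 17.40 in^2
On retraction the pressure acts on the annular area (bore minus rod).
F = P × A_ann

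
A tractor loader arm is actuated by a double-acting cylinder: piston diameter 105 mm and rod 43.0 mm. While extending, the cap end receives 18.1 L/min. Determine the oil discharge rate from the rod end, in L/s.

Q_out ≈ 0.251 L/s

Cap-side area A_cap = π/4 × (105 mm)² = 8659 mm^2
Rod-side annular area A_ann = π/4 × (105² − 43.0²) = 7207 mm^2
Piston speed v = Q_in/A_cap; rod-end outflow Q_out = v × A_ann = Q_in × A_ann/A_cap.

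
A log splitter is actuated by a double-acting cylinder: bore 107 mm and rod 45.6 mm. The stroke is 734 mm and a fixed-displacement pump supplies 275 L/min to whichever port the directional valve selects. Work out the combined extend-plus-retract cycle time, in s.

t ≈ 2.62 s

Cap-side area A_cap = π/4 × (107 mm)² = 8992 mm^2
Rod-side annular area A_ann = π/4 × (107² − 45.6²) = 7359 mm^2
t_ext = A_cap·L/Q = 1.440 s
t_ret = A_ann·L/Q = 1.178 s
t_cycle = t_ext + t_ret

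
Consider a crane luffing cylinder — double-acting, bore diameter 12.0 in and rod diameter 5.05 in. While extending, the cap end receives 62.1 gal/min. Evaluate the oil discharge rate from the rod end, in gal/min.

Cap-side area A_cap = π/4 × (12.0 in)² = 113.1 in^2
Rod-side annular area A_ann = π/4 × (12.0² − 5.05²) = 93.07 in^2
Piston speed v = Q_in/A_cap; rod-end outflow Q_out = v × A_ann = Q_in × A_ann/A_cap.

Q_out ≈ 51.1 gal/min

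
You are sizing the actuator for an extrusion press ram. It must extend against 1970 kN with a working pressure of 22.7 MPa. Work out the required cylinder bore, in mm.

D ≈ 332 mm

Extension force acts on the full piston face: F = P × (π/4)D².
D = √(4F / (πP)) = √(4 × 1970 kN / (π × 22.7 MPa))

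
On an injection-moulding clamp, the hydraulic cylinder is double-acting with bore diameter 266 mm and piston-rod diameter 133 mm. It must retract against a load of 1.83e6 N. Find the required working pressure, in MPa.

P ≈ 43.9 MPa

Rod-side annular area A_ann = π/4 × (266² − 133²) = 41680 mm^2
Retraction: pressure acts on the annular area.
P = F / A = 1.83e6 N / A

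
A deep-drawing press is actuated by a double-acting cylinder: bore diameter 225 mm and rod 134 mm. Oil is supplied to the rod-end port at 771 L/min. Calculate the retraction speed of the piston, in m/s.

v ≈ 0.501 m/s

Rod-side annular area A_ann = π/4 × (225² − 134²) = 25660 mm^2
Flow into the rod-end port fills the annular volume.
v = Q / A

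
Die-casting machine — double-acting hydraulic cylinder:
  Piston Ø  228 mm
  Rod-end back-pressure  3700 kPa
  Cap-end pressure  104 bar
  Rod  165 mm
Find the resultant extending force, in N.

Cap-side area A_cap = π/4 × (228 mm)² = 40830 mm^2
Rod-side annular area A_ann = π/4 × (228² − 165²) = 19450 mm^2
Net thrust = P_cap·A_cap − P_rod·A_ann = 4.246e5 N − 71950 N

F ≈ 3.53e5 N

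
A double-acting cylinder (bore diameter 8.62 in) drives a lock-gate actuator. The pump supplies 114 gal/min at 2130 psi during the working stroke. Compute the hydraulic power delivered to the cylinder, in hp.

W ≈ 142 hp

Hydraulic power = P × Q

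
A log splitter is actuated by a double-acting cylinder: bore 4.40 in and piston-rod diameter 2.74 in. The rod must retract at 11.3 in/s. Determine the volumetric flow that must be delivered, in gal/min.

Rod-side annular area A_ann = π/4 × (4.40² − 2.74²) = 9.309 in^2
Q = A × v

Q ≈ 27.3 gal/min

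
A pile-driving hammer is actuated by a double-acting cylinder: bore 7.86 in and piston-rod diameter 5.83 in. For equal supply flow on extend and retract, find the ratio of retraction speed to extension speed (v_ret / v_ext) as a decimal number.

v_ret/v_ext ≈ 2.22

Cap-side area A_cap = π/4 × (7.86 in)² = 48.52 in^2
Rod-side annular area A_ann = π/4 × (7.86² − 5.83²) = 21.83 in^2
For equal Q, v ∝ 1/A, so v_ret/v_ext = A_cap/A_ann.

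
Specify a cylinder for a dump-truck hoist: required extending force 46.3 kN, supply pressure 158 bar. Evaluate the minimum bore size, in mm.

Extension force acts on the full piston face: F = P × (π/4)D².
D = √(4F / (πP)) = √(4 × 46.3 kN / (π × 158 bar))

D ≈ 61.1 mm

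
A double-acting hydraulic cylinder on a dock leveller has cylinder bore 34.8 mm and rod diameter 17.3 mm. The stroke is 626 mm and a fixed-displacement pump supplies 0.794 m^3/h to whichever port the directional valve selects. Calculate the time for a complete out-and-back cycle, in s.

Cap-side area A_cap = π/4 × (34.8 mm)² = 951.1 mm^2
Rod-side annular area A_ann = π/4 × (34.8² − 17.3²) = 716.1 mm^2
t_ext = A_cap·L/Q = 2.700 s
t_ret = A_ann·L/Q = 2.032 s
t_cycle = t_ext + t_ret

t ≈ 4.73 s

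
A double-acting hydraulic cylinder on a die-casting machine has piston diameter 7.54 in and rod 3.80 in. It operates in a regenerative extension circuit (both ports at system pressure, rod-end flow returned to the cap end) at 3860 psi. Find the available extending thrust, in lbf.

With equal pressure on both faces, forces on the annular region cancel; the net push is pressure × rod cross-section.
Rod cross-section A_rod = π/4 × (3.80 in)² = 11.34 in^2
F = P × A_rod

F ≈ 43800 lbf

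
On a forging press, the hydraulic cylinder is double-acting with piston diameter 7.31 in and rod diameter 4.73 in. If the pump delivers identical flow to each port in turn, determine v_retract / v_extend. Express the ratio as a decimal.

v_ret/v_ext ≈ 1.72

Cap-side area A_cap = π/4 × (7.31 in)² = 41.97 in^2
Rod-side annular area A_ann = π/4 × (7.31² − 4.73²) = 24.40 in^2
For equal Q, v ∝ 1/A, so v_ret/v_ext = A_cap/A_ann.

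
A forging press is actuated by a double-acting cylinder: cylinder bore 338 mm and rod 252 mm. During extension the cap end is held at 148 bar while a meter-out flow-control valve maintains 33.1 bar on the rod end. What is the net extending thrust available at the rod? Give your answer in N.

Cap-side area A_cap = π/4 × (338 mm)² = 89730 mm^2
Rod-side annular area A_ann = π/4 × (338² − 252²) = 39850 mm^2
Net thrust = P_cap·A_cap − P_rod·A_ann = 1.328e6 N − 1.319e5 N

F ≈ 1.20e6 N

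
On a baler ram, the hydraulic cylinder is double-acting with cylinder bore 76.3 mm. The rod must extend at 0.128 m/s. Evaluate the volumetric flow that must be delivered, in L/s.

Q ≈ 0.585 L/s

Cap-side area A_cap = π/4 × (76.3 mm)² = 4572 mm^2
Q = A × v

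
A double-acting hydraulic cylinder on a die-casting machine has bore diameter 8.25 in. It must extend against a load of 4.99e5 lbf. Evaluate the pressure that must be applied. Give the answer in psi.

Cap-side area A_cap = π/4 × (8.25 in)² = 53.46 in^2
P = F / A = 4.99e5 lbf / A

P ≈ 9330 psi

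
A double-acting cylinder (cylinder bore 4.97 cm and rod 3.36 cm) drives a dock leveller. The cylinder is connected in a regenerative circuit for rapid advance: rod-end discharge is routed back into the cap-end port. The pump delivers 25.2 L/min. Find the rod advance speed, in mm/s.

v ≈ 474 mm/s

In regeneration the rod-end outflow joins the pump flow into the cap end, so the net volume the pump must supply per unit advance equals the rod cross-section area.
Rod cross-section A_rod = π/4 × (3.36 cm)² = 8.867 cm^2
v = Q_pump / A_rod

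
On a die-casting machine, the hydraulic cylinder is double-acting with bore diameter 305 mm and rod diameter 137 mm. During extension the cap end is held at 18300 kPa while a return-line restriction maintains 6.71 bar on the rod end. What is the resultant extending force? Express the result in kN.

F ≈ 1300 kN

Cap-side area A_cap = π/4 × (305 mm)² = 73060 mm^2
Rod-side annular area A_ann = π/4 × (305² − 137²) = 58320 mm^2
Net thrust = P_cap·A_cap − P_rod·A_ann = 1337 kN − 39.13 kN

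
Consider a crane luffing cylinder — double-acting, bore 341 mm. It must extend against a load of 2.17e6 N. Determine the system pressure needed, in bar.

Cap-side area A_cap = π/4 × (341 mm)² = 91330 mm^2
P = F / A = 2.17e6 N / A

P ≈ 238 bar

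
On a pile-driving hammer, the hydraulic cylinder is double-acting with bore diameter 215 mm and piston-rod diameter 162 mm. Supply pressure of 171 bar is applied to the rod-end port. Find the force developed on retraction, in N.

Rod-side annular area A_ann = π/4 × (215² − 162²) = 15690 mm^2
On retraction the pressure acts on the annular area (bore minus rod).
F = P × A_ann

F ≈ 2.68e5 N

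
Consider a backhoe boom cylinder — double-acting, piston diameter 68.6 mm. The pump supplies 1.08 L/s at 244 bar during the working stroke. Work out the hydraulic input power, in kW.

W ≈ 26.4 kW

Hydraulic power = P × Q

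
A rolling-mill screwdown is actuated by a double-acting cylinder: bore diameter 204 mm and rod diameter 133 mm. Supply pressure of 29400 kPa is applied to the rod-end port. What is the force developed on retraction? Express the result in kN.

Rod-side annular area A_ann = π/4 × (204² − 133²) = 18790 mm^2
On retraction the pressure acts on the annular area (bore minus rod).
F = P × A_ann

F ≈ 552 kN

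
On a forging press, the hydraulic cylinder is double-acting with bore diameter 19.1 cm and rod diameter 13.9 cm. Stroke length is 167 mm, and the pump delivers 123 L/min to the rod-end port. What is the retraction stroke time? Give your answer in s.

t ≈ 1.10 s

Rod-side annular area A_ann = π/4 × (19.1² − 13.9²) = 134.8 cm^2
Swept volume V = A × L; t = V / Q = A·L / Q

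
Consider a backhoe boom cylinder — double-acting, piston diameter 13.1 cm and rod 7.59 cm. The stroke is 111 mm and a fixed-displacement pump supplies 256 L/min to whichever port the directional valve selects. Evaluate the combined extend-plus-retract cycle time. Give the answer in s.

t ≈ 0.584 s

Cap-side area A_cap = π/4 × (13.1 cm)² = 134.8 cm^2
Rod-side annular area A_ann = π/4 × (13.1² − 7.59²) = 89.54 cm^2
t_ext = A_cap·L/Q = 0.3506 s
t_ret = A_ann·L/Q = 0.2329 s
t_cycle = t_ext + t_ret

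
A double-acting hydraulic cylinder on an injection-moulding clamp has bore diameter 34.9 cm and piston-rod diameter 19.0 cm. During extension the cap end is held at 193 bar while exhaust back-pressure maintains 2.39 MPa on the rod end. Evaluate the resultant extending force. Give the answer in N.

Cap-side area A_cap = π/4 × (34.9 cm)² = 956.6 cm^2
Rod-side annular area A_ann = π/4 × (34.9² − 19.0²) = 673.1 cm^2
Net thrust = P_cap·A_cap − P_rod·A_ann = 1.846e6 N − 1.609e5 N

F ≈ 1.69e6 N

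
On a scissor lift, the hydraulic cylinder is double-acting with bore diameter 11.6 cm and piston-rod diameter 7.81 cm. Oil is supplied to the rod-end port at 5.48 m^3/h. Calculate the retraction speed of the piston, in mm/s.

v ≈ 263 mm/s

Rod-side annular area A_ann = π/4 × (11.6² − 7.81²) = 57.78 cm^2
Flow into the rod-end port fills the annular volume.
v = Q / A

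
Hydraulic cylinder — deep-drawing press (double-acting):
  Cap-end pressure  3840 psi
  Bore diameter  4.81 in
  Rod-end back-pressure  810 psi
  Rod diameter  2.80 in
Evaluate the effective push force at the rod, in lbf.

F ≈ 60000 lbf

Cap-side area A_cap = π/4 × (4.81 in)² = 18.17 in^2
Rod-side annular area A_ann = π/4 × (4.81² − 2.80²) = 12.01 in^2
Net thrust = P_cap·A_cap − P_rod·A_ann = 69780 lbf − 9731 lbf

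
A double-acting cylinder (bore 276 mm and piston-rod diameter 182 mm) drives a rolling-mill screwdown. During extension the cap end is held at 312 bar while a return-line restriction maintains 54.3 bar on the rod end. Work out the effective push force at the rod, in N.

Cap-side area A_cap = π/4 × (276 mm)² = 59830 mm^2
Rod-side annular area A_ann = π/4 × (276² − 182²) = 33810 mm^2
Net thrust = P_cap·A_cap − P_rod·A_ann = 1.867e6 N − 1.836e5 N

F ≈ 1.68e6 N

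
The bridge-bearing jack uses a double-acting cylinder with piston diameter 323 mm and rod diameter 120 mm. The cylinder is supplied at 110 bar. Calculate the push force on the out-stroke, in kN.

F ≈ 901 kN

Cap-side area A_cap = π/4 × (323 mm)² = 81940 mm^2
F = P × A_cap = 110 bar × A_cap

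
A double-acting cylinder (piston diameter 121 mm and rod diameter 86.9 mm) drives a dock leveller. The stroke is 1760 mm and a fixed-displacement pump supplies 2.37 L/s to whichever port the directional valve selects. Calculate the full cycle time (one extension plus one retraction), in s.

t ≈ 12.7 s

Cap-side area A_cap = π/4 × (121 mm)² = 11500 mm^2
Rod-side annular area A_ann = π/4 × (121² − 86.9²) = 5568 mm^2
t_ext = A_cap·L/Q = 8.539 s
t_ret = A_ann·L/Q = 4.135 s
t_cycle = t_ext + t_ret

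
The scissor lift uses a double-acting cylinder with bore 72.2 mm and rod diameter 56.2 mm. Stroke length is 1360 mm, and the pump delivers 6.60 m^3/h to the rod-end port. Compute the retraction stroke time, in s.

Rod-side annular area A_ann = π/4 × (72.2² − 56.2²) = 1614 mm^2
Swept volume V = A × L; t = V / Q = A·L / Q

t ≈ 1.20 s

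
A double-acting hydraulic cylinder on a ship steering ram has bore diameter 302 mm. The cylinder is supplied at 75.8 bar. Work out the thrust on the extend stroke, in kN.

Cap-side area A_cap = π/4 × (302 mm)² = 71630 mm^2
F = P × A_cap = 75.8 bar × A_cap

F ≈ 543 kN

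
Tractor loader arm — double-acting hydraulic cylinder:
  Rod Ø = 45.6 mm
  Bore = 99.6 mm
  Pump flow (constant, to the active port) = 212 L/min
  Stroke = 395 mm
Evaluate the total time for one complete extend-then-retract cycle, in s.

Cap-side area A_cap = π/4 × (99.6 mm)² = 7791 mm^2
Rod-side annular area A_ann = π/4 × (99.6² − 45.6²) = 6158 mm^2
t_ext = A_cap·L/Q = 0.8710 s
t_ret = A_ann·L/Q = 0.6884 s
t_cycle = t_ext + t_ret

t ≈ 1.56 s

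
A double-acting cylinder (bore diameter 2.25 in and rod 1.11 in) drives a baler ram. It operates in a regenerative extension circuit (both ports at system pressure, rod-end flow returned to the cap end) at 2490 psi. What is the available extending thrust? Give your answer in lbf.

F ≈ 2410 lbf

With equal pressure on both faces, forces on the annular region cancel; the net push is pressure × rod cross-section.
Rod cross-section A_rod = π/4 × (1.11 in)² = 0.9677 in^2
F = P × A_rod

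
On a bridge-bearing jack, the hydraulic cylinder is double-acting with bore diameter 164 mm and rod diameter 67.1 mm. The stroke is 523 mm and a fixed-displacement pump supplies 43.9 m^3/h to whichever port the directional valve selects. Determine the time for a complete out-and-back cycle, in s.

t ≈ 1.66 s

Cap-side area A_cap = π/4 × (164 mm)² = 21120 mm^2
Rod-side annular area A_ann = π/4 × (164² − 67.1²) = 17590 mm^2
t_ext = A_cap·L/Q = 0.9060 s
t_ret = A_ann·L/Q = 0.7543 s
t_cycle = t_ext + t_ret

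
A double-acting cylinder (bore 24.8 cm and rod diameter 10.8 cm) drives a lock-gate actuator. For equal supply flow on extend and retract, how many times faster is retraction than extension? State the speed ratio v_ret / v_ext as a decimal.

Cap-side area A_cap = π/4 × (24.8 cm)² = 483.1 cm^2
Rod-side annular area A_ann = π/4 × (24.8² − 10.8²) = 391.4 cm^2
For equal Q, v ∝ 1/A, so v_ret/v_ext = A_cap/A_ann.

v_ret/v_ext ≈ 1.23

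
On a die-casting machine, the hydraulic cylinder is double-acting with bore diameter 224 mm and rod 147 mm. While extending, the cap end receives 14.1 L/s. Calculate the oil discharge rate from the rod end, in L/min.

Cap-side area A_cap = π/4 × (224 mm)² = 39410 mm^2
Rod-side annular area A_ann = π/4 × (224² − 147²) = 22440 mm^2
Piston speed v = Q_in/A_cap; rod-end outflow Q_out = v × A_ann = Q_in × A_ann/A_cap.

Q_out ≈ 482 L/min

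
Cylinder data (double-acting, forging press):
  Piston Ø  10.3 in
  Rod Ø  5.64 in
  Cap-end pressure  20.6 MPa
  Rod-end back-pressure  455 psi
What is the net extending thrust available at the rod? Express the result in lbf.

Cap-side area A_cap = π/4 × (10.3 in)² = 83.32 in^2
Rod-side annular area A_ann = π/4 × (10.3² − 5.64²) = 58.34 in^2
Net thrust = P_cap·A_cap − P_rod·A_ann = 2.490e5 lbf − 26540 lbf

F ≈ 2.22e5 lbf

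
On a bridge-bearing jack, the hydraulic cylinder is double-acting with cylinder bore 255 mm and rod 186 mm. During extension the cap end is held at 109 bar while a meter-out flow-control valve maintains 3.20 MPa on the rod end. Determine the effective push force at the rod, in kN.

Cap-side area A_cap = π/4 × (255 mm)² = 51070 mm^2
Rod-side annular area A_ann = π/4 × (255² − 186²) = 23900 mm^2
Net thrust = P_cap·A_cap − P_rod·A_ann = 556.7 kN − 76.48 kN

F ≈ 480 kN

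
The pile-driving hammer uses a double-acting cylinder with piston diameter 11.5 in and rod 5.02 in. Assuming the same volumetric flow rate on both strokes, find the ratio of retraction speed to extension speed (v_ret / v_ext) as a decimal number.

Cap-side area A_cap = π/4 × (11.5 in)² = 103.9 in^2
Rod-side annular area A_ann = π/4 × (11.5² − 5.02²) = 84.08 in^2
For equal Q, v ∝ 1/A, so v_ret/v_ext = A_cap/A_ann.

v_ret/v_ext ≈ 1.24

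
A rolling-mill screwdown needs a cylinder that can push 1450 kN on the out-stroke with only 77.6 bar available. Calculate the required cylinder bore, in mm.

D ≈ 488 mm

Extension force acts on the full piston face: F = P × (π/4)D².
D = √(4F / (πP)) = √(4 × 1450 kN / (π × 77.6 bar))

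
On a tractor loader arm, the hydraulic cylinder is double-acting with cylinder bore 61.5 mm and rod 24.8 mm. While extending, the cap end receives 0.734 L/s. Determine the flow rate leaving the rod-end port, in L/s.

Cap-side area A_cap = π/4 × (61.5 mm)² = 2971 mm^2
Rod-side annular area A_ann = π/4 × (61.5² − 24.8²) = 2488 mm^2
Piston speed v = Q_in/A_cap; rod-end outflow Q_out = v × A_ann = Q_in × A_ann/A_cap.

Q_out ≈ 0.615 L/s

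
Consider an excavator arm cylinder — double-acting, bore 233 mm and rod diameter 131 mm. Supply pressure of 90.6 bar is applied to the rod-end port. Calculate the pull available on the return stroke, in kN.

F ≈ 264 kN

Rod-side annular area A_ann = π/4 × (233² − 131²) = 29160 mm^2
On retraction the pressure acts on the annular area (bore minus rod).
F = P × A_ann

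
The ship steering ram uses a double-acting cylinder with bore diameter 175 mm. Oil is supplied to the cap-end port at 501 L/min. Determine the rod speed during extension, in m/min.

Cap-side area A_cap = π/4 × (175 mm)² = 24050 mm^2
v = Q / A

v ≈ 20.8 m/min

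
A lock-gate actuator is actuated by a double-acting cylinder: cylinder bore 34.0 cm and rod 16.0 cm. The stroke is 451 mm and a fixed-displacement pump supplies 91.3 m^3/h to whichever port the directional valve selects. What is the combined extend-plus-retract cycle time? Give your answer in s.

t ≈ 2.87 s

Cap-side area A_cap = π/4 × (34.0 cm)² = 907.9 cm^2
Rod-side annular area A_ann = π/4 × (34.0² − 16.0²) = 706.9 cm^2
t_ext = A_cap·L/Q = 1.615 s
t_ret = A_ann·L/Q = 1.257 s
t_cycle = t_ext + t_ret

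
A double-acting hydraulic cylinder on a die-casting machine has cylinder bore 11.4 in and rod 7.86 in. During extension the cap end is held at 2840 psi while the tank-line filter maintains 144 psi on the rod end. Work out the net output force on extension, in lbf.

Cap-side area A_cap = π/4 × (11.4 in)² = 102.1 in^2
Rod-side annular area A_ann = π/4 × (11.4² − 7.86²) = 53.55 in^2
Net thrust = P_cap·A_cap − P_rod·A_ann = 2.899e5 lbf − 7711 lbf

F ≈ 2.82e5 lbf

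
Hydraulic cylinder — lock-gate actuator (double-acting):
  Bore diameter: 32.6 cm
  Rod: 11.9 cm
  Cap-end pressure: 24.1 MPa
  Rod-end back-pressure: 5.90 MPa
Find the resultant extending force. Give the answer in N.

Cap-side area A_cap = π/4 × (32.6 cm)² = 834.7 cm^2
Rod-side annular area A_ann = π/4 × (32.6² − 11.9²) = 723.5 cm^2
Net thrust = P_cap·A_cap − P_rod·A_ann = 2.012e6 N − 4.268e5 N

F ≈ 1.58e6 N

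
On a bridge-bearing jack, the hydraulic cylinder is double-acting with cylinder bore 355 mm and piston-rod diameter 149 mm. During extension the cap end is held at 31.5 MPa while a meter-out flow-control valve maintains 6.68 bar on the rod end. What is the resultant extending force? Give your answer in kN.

Cap-side area A_cap = π/4 × (355 mm)² = 98980 mm^2
Rod-side annular area A_ann = π/4 × (355² − 149²) = 81540 mm^2
Net thrust = P_cap·A_cap − P_rod·A_ann = 3118 kN − 54.47 kN

F ≈ 3060 kN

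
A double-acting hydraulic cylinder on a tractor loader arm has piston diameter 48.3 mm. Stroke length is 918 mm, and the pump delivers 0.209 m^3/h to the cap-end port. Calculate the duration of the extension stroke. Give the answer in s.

t ≈ 29.0 s

Cap-side area A_cap = π/4 × (48.3 mm)² = 1832 mm^2
Swept volume V = A × L; t = V / Q = A·L / Q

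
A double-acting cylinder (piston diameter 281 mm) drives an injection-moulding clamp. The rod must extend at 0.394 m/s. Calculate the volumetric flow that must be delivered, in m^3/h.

Cap-side area A_cap = π/4 × (281 mm)² = 62020 mm^2
Q = A × v

Q ≈ 88.0 m^3/h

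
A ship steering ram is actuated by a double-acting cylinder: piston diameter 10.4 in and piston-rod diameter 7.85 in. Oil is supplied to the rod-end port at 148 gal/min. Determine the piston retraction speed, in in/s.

v ≈ 15.6 in/s

Rod-side annular area A_ann = π/4 × (10.4² − 7.85²) = 36.55 in^2
Flow into the rod-end port fills the annular volume.
v = Q / A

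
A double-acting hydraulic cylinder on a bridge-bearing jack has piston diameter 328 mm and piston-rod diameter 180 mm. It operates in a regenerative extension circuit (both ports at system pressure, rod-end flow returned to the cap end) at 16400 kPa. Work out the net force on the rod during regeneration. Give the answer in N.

F ≈ 4.17e5 N

With equal pressure on both faces, forces on the annular region cancel; the net push is pressure × rod cross-section.
Rod cross-section A_rod = π/4 × (180 mm)² = 25450 mm^2
F = P × A_rod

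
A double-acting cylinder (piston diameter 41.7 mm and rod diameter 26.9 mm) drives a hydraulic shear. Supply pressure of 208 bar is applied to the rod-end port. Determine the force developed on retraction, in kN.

F ≈ 16.6 kN

Rod-side annular area A_ann = π/4 × (41.7² − 26.9²) = 797.4 mm^2
On retraction the pressure acts on the annular area (bore minus rod).
F = P × A_ann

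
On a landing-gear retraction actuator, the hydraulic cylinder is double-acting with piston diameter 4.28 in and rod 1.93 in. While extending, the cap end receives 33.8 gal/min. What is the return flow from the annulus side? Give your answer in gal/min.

Cap-side area A_cap = π/4 × (4.28 in)² = 14.39 in^2
Rod-side annular area A_ann = π/4 × (4.28² − 1.93²) = 11.46 in^2
Piston speed v = Q_in/A_cap; rod-end outflow Q_out = v × A_ann = Q_in × A_ann/A_cap.

Q_out ≈ 26.9 gal/min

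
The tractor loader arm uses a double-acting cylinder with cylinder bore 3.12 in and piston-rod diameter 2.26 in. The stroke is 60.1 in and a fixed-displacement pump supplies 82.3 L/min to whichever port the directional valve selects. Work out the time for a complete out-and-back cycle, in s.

Cap-side area A_cap = π/4 × (3.12 in)² = 7.645 in^2
Rod-side annular area A_ann = π/4 × (3.12² − 2.26²) = 3.634 in^2
t_ext = A_cap·L/Q = 5.489 s
t_ret = A_ann·L/Q = 2.609 s
t_cycle = t_ext + t_ret

t ≈ 8.10 s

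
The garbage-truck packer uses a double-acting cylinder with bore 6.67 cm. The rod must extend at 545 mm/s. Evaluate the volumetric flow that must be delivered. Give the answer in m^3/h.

Q ≈ 6.86 m^3/h

Cap-side area A_cap = π/4 × (6.67 cm)² = 34.94 cm^2
Q = A × v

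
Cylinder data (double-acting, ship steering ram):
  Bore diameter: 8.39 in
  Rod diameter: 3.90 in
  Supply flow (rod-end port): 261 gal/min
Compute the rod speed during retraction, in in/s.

v ≈ 23.2 in/s

Rod-side annular area A_ann = π/4 × (8.39² − 3.90²) = 43.34 in^2
Flow into the rod-end port fills the annular volume.
v = Q / A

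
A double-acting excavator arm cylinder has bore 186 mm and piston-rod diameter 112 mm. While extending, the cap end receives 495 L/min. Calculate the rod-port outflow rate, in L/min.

Q_out ≈ 316 L/min

Cap-side area A_cap = π/4 × (186 mm)² = 27170 mm^2
Rod-side annular area A_ann = π/4 × (186² − 112²) = 17320 mm^2
Piston speed v = Q_in/A_cap; rod-end outflow Q_out = v × A_ann = Q_in × A_ann/A_cap.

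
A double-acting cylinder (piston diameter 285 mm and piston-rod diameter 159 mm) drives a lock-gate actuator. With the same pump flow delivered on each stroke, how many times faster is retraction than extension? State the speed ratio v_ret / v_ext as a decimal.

Cap-side area A_cap = π/4 × (285 mm)² = 63790 mm^2
Rod-side annular area A_ann = π/4 × (285² − 159²) = 43940 mm^2
For equal Q, v ∝ 1/A, so v_ret/v_ext = A_cap/A_ann.

v_ret/v_ext ≈ 1.45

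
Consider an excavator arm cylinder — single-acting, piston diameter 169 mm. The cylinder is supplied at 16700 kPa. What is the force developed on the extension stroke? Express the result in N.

F ≈ 3.75e5 N

Cap-side area A_cap = π/4 × (169 mm)² = 22430 mm^2
F = P × A_cap = 16700 kPa × A_cap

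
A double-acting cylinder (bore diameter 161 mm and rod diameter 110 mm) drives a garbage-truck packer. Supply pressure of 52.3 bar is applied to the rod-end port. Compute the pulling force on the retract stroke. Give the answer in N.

Rod-side annular area A_ann = π/4 × (161² − 110²) = 10850 mm^2
On retraction the pressure acts on the annular area (bore minus rod).
F = P × A_ann

F ≈ 56800 N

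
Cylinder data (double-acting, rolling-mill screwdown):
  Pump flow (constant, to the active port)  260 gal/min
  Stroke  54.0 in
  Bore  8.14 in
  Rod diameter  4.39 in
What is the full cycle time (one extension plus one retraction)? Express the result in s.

Cap-side area A_cap = π/4 × (8.14 in)² = 52.04 in^2
Rod-side annular area A_ann = π/4 × (8.14² − 4.39²) = 36.90 in^2
t_ext = A_cap·L/Q = 2.807 s
t_ret = A_ann·L/Q = 1.991 s
t_cycle = t_ext + t_ret

t ≈ 4.80 s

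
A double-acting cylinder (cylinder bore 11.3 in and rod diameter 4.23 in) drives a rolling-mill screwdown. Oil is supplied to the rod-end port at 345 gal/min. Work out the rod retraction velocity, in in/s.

v ≈ 15.4 in/s

Rod-side annular area A_ann = π/4 × (11.3² − 4.23²) = 86.23 in^2
Flow into the rod-end port fills the annular volume.
v = Q / A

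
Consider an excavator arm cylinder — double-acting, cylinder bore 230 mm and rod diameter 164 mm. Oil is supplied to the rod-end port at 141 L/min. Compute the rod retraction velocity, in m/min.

Rod-side annular area A_ann = π/4 × (230² − 164²) = 20420 mm^2
Flow into the rod-end port fills the annular volume.
v = Q / A

v ≈ 6.90 m/min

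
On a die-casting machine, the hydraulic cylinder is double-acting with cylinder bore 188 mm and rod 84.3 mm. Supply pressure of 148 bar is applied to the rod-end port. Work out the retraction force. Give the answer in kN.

Rod-side annular area A_ann = π/4 × (188² − 84.3²) = 22180 mm^2
On retraction the pressure acts on the annular area (bore minus rod).
F = P × A_ann

F ≈ 328 kN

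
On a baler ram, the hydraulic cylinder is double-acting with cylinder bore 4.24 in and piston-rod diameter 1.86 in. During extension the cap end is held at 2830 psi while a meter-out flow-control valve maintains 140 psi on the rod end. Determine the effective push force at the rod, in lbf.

F ≈ 38400 lbf

Cap-side area A_cap = π/4 × (4.24 in)² = 14.12 in^2
Rod-side annular area A_ann = π/4 × (4.24² − 1.86²) = 11.40 in^2
Net thrust = P_cap·A_cap − P_rod·A_ann = 39960 lbf − 1596 lbf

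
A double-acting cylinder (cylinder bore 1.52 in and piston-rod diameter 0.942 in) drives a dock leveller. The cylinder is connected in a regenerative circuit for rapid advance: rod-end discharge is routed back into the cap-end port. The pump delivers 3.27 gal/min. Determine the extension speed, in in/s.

v ≈ 18.1 in/s

In regeneration the rod-end outflow joins the pump flow into the cap end, so the net volume the pump must supply per unit advance equals the rod cross-section area.
Rod cross-section A_rod = π/4 × (0.942 in)² = 0.6969 in^2
v = Q_pump / A_rod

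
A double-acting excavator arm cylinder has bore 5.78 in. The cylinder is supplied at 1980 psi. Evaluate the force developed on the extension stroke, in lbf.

F ≈ 52000 lbf

Cap-side area A_cap = π/4 × (5.78 in)² = 26.24 in^2
F = P × A_cap = 1980 psi × A_cap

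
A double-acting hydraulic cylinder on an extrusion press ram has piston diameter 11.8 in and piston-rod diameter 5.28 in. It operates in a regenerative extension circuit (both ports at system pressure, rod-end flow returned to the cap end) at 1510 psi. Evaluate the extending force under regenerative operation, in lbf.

F ≈ 33100 lbf

With equal pressure on both faces, forces on the annular region cancel; the net push is pressure × rod cross-section.
Rod cross-section A_rod = π/4 × (5.28 in)² = 21.90 in^2
F = P × A_rod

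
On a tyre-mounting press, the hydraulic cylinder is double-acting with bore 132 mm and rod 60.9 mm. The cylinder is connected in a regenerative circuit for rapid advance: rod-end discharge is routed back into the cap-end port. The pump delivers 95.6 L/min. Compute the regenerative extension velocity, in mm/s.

v ≈ 547 mm/s

In regeneration the rod-end outflow joins the pump flow into the cap end, so the net volume the pump must supply per unit advance equals the rod cross-section area.
Rod cross-section A_rod = π/4 × (60.9 mm)² = 2913 mm^2
v = Q_pump / A_rod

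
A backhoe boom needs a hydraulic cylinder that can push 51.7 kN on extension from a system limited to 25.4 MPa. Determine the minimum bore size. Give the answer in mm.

D ≈ 50.9 mm

Extension force acts on the full piston face: F = P × (π/4)D².
D = √(4F / (πP)) = √(4 × 51.7 kN / (π × 25.4 MPa))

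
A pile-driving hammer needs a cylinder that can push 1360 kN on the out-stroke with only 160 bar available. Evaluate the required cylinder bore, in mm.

D ≈ 329 mm

Extension force acts on the full piston face: F = P × (π/4)D².
D = √(4F / (πP)) = √(4 × 1360 kN / (π × 160 bar))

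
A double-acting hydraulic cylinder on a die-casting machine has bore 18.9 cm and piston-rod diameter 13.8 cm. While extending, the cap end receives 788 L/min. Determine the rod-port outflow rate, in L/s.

Q_out ≈ 6.13 L/s

Cap-side area A_cap = π/4 × (18.9 cm)² = 280.6 cm^2
Rod-side annular area A_ann = π/4 × (18.9² − 13.8²) = 131.0 cm^2
Piston speed v = Q_in/A_cap; rod-end outflow Q_out = v × A_ann = Q_in × A_ann/A_cap.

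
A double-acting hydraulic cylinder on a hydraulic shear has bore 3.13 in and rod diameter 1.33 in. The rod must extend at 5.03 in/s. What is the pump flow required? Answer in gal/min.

Q ≈ 10.1 gal/min

Cap-side area A_cap = π/4 × (3.13 in)² = 7.694 in^2
Q = A × v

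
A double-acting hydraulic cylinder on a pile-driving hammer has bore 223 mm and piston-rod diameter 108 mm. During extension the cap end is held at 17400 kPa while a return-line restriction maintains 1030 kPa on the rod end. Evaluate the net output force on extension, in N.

Cap-side area A_cap = π/4 × (223 mm)² = 39060 mm^2
Rod-side annular area A_ann = π/4 × (223² − 108²) = 29900 mm^2
Net thrust = P_cap·A_cap − P_rod·A_ann = 6.796e5 N − 30790 N

F ≈ 6.49e5 N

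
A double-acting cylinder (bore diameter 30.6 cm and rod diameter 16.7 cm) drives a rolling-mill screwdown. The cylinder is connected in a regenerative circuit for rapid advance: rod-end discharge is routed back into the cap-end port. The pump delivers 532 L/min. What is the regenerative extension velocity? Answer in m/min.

v ≈ 24.3 m/min

In regeneration the rod-end outflow joins the pump flow into the cap end, so the net volume the pump must supply per unit advance equals the rod cross-section area.
Rod cross-section A_rod = π/4 × (16.7 cm)² = 219.0 cm^2
v = Q_pump / A_rod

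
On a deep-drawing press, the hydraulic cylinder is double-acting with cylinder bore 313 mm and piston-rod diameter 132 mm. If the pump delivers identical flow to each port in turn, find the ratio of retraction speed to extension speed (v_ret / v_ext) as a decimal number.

v_ret/v_ext ≈ 1.22

Cap-side area A_cap = π/4 × (313 mm)² = 76940 mm^2
Rod-side annular area A_ann = π/4 × (313² − 132²) = 63260 mm^2
For equal Q, v ∝ 1/A, so v_ret/v_ext = A_cap/A_ann.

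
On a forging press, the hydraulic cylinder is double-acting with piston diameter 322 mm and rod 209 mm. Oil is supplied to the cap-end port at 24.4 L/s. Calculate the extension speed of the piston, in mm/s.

v ≈ 300 mm/s

Cap-side area A_cap = π/4 × (322 mm)² = 81430 mm^2
v = Q / A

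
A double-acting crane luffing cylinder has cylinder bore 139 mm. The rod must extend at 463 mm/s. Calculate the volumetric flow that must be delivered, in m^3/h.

Q ≈ 25.3 m^3/h

Cap-side area A_cap = π/4 × (139 mm)² = 15170 mm^2
Q = A × v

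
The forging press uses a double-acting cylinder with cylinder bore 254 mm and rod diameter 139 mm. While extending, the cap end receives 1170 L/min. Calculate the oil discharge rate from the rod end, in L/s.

Cap-side area A_cap = π/4 × (254 mm)² = 50670 mm^2
Rod-side annular area A_ann = π/4 × (254² − 139²) = 35500 mm^2
Piston speed v = Q_in/A_cap; rod-end outflow Q_out = v × A_ann = Q_in × A_ann/A_cap.

Q_out ≈ 13.7 L/s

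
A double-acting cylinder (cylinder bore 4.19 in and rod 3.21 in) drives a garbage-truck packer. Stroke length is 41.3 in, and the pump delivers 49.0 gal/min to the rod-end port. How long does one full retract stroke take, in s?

t ≈ 1.25 s

Rod-side annular area A_ann = π/4 × (4.19² − 3.21²) = 5.696 in^2
Swept volume V = A × L; t = V / Q = A·L / Q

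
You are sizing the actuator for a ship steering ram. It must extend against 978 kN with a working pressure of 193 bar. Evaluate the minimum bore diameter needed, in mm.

Extension force acts on the full piston face: F = P × (π/4)D².
D = √(4F / (πP)) = √(4 × 978 kN / (π × 193 bar))

D ≈ 254 mm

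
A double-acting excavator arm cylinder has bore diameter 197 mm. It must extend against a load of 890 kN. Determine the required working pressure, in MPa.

P ≈ 29.2 MPa

Cap-side area A_cap = π/4 × (197 mm)² = 30480 mm^2
P = F / A = 890 kN / A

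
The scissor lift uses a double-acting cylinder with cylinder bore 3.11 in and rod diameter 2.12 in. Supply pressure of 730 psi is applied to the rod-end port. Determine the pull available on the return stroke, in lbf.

Rod-side annular area A_ann = π/4 × (3.11² − 2.12²) = 4.067 in^2
On retraction the pressure acts on the annular area (bore minus rod).
F = P × A_ann

F ≈ 2970 lbf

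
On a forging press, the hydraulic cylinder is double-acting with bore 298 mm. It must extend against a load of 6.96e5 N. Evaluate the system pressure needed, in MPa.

P ≈ 9.98 MPa

Cap-side area A_cap = π/4 × (298 mm)² = 69750 mm^2
P = F / A = 6.96e5 N / A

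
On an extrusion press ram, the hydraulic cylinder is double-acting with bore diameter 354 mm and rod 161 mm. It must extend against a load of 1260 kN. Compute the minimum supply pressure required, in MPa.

P ≈ 12.8 MPa

Cap-side area A_cap = π/4 × (354 mm)² = 98420 mm^2
P = F / A = 1260 kN / A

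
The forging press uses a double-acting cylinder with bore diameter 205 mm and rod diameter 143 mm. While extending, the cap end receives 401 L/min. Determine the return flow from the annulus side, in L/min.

Cap-side area A_cap = π/4 × (205 mm)² = 33010 mm^2
Rod-side annular area A_ann = π/4 × (205² − 143²) = 16950 mm^2
Piston speed v = Q_in/A_cap; rod-end outflow Q_out = v × A_ann = Q_in × A_ann/A_cap.

Q_out ≈ 206 L/min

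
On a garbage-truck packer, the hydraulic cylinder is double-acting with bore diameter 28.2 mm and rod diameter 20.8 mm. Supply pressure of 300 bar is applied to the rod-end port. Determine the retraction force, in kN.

Rod-side annular area A_ann = π/4 × (28.2² − 20.8²) = 284.8 mm^2
On retraction the pressure acts on the annular area (bore minus rod).
F = P × A_ann

F ≈ 8.54 kN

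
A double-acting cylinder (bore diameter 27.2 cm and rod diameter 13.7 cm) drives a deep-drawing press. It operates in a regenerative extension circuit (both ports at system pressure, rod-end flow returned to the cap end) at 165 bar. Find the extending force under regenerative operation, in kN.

F ≈ 243 kN

With equal pressure on both faces, forces on the annular region cancel; the net push is pressure × rod cross-section.
Rod cross-section A_rod = π/4 × (13.7 cm)² = 147.4 cm^2
F = P × A_rod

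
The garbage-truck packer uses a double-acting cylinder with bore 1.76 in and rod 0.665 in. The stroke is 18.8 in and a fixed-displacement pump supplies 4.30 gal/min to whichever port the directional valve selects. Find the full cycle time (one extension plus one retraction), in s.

Cap-side area A_cap = π/4 × (1.76 in)² = 2.433 in^2
Rod-side annular area A_ann = π/4 × (1.76² − 0.665²) = 2.086 in^2
t_ext = A_cap·L/Q = 2.763 s
t_ret = A_ann·L/Q = 2.368 s
t_cycle = t_ext + t_ret

t ≈ 5.13 s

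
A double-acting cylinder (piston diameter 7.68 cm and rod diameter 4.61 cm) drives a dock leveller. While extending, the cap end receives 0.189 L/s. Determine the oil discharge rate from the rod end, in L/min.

Q_out ≈ 7.25 L/min

Cap-side area A_cap = π/4 × (7.68 cm)² = 46.32 cm^2
Rod-side annular area A_ann = π/4 × (7.68² − 4.61²) = 29.63 cm^2
Piston speed v = Q_in/A_cap; rod-end outflow Q_out = v × A_ann = Q_in × A_ann/A_cap.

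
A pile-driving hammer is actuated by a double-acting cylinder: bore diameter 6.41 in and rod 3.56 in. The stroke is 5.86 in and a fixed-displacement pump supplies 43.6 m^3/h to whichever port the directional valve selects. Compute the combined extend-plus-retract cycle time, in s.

Cap-side area A_cap = π/4 × (6.41 in)² = 32.27 in^2
Rod-side annular area A_ann = π/4 × (6.41² − 3.56²) = 22.32 in^2
t_ext = A_cap·L/Q = 0.2559 s
t_ret = A_ann·L/Q = 0.1769 s
t_cycle = t_ext + t_ret

t ≈ 0.433 s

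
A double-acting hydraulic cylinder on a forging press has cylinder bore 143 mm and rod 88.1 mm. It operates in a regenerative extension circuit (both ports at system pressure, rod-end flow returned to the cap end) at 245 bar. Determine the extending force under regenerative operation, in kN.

With equal pressure on both faces, forces on the annular region cancel; the net push is pressure × rod cross-section.
Rod cross-section A_rod = π/4 × (88.1 mm)² = 6096 mm^2
F = P × A_rod

F ≈ 149 kN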